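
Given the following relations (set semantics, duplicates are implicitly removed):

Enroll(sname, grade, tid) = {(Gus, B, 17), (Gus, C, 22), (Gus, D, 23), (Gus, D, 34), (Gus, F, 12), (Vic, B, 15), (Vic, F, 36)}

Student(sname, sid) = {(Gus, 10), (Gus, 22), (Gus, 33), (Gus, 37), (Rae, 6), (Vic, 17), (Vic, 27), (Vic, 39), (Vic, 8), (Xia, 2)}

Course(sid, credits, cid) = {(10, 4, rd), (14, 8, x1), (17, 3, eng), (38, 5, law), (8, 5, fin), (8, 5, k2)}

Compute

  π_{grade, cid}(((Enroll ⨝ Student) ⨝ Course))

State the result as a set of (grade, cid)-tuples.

Enroll ⋈ Student (natural join on sname): {(Gus, B, 17, 10), (Gus, B, 17, 22), (Gus, B, 17, 33), (Gus, B, 17, 37), (Gus, C, 22, 10), (Gus, C, 22, 22), (Gus, C, 22, 33), (Gus, C, 22, 37), (Gus, D, 23, 10), (Gus, D, 23, 22), (Gus, D, 23, 33), (Gus, D, 23, 37), (Gus, D, 34, 10), (Gus, D, 34, 22), (Gus, D, 34, 33), (Gus, D, 34, 37), (Gus, F, 12, 10), (Gus, F, 12, 22), (Gus, F, 12, 33), (Gus, F, 12, 37), (Vic, B, 15, 17), (Vic, B, 15, 27), (Vic, B, 15, 39), (Vic, B, 15, 8), (Vic, F, 36, 17), (Vic, F, 36, 27), (Vic, F, 36, 39), (Vic, F, 36, 8)}
(Enroll ⨝ Student) ⋈ Course (natural join on sid): {(Gus, B, 17, 10, 4, rd), (Gus, C, 22, 10, 4, rd), (Gus, D, 23, 10, 4, rd), (Gus, D, 34, 10, 4, rd), (Gus, F, 12, 10, 4, rd), (Vic, B, 15, 17, 3, eng), (Vic, B, 15, 8, 5, fin), (Vic, B, 15, 8, 5, k2), (Vic, F, 36, 17, 3, eng), (Vic, F, 36, 8, 5, fin), (Vic, F, 36, 8, 5, k2)}
Keep only column(s) grade, cid (1 duplicate(s) eliminated): {(B, eng), (B, fin), (B, k2), (B, rd), (C, rd), (D, rd), (F, eng), (F, fin), (F, k2), (F, rd)}

{(B, eng), (B, fin), (B, k2), (B, rd), (C, rd), (D, rd), (F, eng), (F, fin), (F, k2), (F, rd)}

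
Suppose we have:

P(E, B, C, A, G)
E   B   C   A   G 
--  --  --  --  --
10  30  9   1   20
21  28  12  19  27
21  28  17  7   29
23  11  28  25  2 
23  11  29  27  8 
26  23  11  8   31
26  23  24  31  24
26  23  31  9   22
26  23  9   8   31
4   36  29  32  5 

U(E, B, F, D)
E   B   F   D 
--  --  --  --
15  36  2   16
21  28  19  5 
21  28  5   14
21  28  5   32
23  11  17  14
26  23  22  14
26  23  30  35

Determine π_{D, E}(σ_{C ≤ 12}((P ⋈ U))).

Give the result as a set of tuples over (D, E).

Joining P and U on E, B yields {(21, 28, 12, 19, 27, 19, 5), (21, 28, 12, 19, 27, 5, 14), (21, 28, 12, 19, 27, 5, 32), (21, 28, 17, 7, 29, 19, 5), (21, 28, 17, 7, 29, 5, 14), (21, 28, 17, 7, 29, 5, 32), (23, 11, 28, 25, 2, 17, 14), (23, 11, 29, 27, 8, 17, 14), (26, 23, 11, 8, 31, 22, 14), (26, 23, 11, 8, 31, 30, 35), (26, 23, 24, 31, 24, 22, 14), (26, 23, 24, 31, 24, 30, 35), (26, 23, 31, 9, 22, 22, 14), (26, 23, 31, 9, 22, 30, 35), (26, 23, 9, 8, 31, 22, 14), (26, 23, 9, 8, 31, 30, 35)}.
Apply σ_{C ≤ 12}; surviving tuples: {(21, 28, 12, 19, 27, 19, 5), (21, 28, 12, 19, 27, 5, 14), (21, 28, 12, 19, 27, 5, 32), (26, 23, 11, 8, 31, 22, 14), (26, 23, 11, 8, 31, 30, 35), (26, 23, 9, 8, 31, 22, 14), (26, 23, 9, 8, 31, 30, 35)}
π_{D, E} gives {(14, 21), (14, 26), (32, 21), (35, 26), (5, 21)} (2 duplicate(s) eliminated).

{(14, 21), (14, 26), (32, 21), (35, 26), (5, 21)}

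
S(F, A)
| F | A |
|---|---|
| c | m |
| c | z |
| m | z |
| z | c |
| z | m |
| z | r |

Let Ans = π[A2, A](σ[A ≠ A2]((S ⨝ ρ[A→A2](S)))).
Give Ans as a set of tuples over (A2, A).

{(c, m), (c, r), (m, c), (m, r), (m, z), (r, c), (r, m), (z, m)}

ρ[A→A2]: schema becomes (F, A2); tuples unchanged.
Natural join on F: {(c, m, m), (c, m, z), (c, z, m), (c, z, z), (m, z, z), (z, c, c), (z, c, m), (z, c, r), (z, m, c), (z, m, m), (z, m, r), (z, r, c), (z, r, m), (z, r, r)}
σ[A ≠ A2]: keep tuples satisfying A ≠ A2 → {(c, m, z), (c, z, m), (z, c, m), (z, c, r), (z, m, c), (z, m, r), (z, r, c), (z, r, m)}
π_{A2, A} gives {(c, m), (c, r), (m, c), (m, r), (m, z), (r, c), (r, m), (z, m)}.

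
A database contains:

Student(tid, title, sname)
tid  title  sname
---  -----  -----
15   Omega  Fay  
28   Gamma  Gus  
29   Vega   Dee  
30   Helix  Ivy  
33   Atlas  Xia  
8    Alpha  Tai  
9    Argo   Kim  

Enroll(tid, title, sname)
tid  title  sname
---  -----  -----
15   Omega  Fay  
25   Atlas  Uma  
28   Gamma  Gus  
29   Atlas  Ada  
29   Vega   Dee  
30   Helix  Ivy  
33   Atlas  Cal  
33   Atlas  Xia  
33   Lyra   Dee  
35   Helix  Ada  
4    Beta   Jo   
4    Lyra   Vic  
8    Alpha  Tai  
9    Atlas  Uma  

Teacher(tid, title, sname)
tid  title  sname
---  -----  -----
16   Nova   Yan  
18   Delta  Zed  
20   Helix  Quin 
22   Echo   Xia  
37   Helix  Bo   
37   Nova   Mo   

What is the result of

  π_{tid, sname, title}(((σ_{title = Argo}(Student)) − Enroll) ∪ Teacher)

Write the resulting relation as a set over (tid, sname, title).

σ[title = Argo]: keep tuples satisfying title = Argo → {(9, Argo, Kim)}
Taking the difference: {(9, Argo, Kim)}
Taking the union: {(16, Nova, Yan), (18, Delta, Zed), (20, Helix, Quin), (22, Echo, Xia), (37, Helix, Bo), (37, Nova, Mo), (9, Argo, Kim)}
Projecting to tid, sname, title: {(16, Yan, Nova), (18, Zed, Delta), (20, Quin, Helix), (22, Xia, Echo), (37, Bo, Helix), (37, Mo, Nova), (9, Kim, Argo)}

{(16, Yan, Nova), (18, Zed, Delta), (20, Quin, Helix), (22, Xia, Echo), (37, Bo, Helix), (37, Mo, Nova), (9, Kim, Argo)}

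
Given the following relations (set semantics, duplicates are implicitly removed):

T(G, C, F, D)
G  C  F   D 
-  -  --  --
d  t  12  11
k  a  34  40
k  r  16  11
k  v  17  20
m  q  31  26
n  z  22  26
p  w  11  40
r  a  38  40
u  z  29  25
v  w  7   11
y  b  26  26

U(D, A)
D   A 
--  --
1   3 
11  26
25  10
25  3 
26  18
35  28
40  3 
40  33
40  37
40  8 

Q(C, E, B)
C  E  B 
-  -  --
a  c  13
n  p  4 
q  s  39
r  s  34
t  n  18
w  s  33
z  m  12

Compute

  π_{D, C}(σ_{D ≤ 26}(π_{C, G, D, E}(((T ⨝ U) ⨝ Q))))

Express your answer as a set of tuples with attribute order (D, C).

{(11, r), (11, t), (11, w), (25, z), (26, q), (26, z)}

Joining T and U on D yields {(d, t, 12, 11, 26), (k, a, 34, 40, 3), (k, a, 34, 40, 33), (k, a, 34, 40, 37), (k, a, 34, 40, 8), (k, r, 16, 11, 26), (m, q, 31, 26, 18), (n, z, 22, 26, 18), (p, w, 11, 40, 3), (p, w, 11, 40, 33), (p, w, 11, 40, 37), (p, w, 11, 40, 8), (r, a, 38, 40, 3), (r, a, 38, 40, 33), (r, a, 38, 40, 37), (r, a, 38, 40, 8), (u, z, 29, 25, 10), (u, z, 29, 25, 3), (v, w, 7, 11, 26), (y, b, 26, 26, 18)}.
Joining (T ⨝ U) and Q on C yields {(d, t, 12, 11, 26, n, 18), (k, a, 34, 40, 3, c, 13), (k, a, 34, 40, 33, c, 13), (k, a, 34, 40, 37, c, 13), (k, a, 34, 40, 8, c, 13), (k, r, 16, 11, 26, s, 34), (m, q, 31, 26, 18, s, 39), (n, z, 22, 26, 18, m, 12), (p, w, 11, 40, 3, s, 33), (p, w, 11, 40, 33, s, 33), (p, w, 11, 40, 37, s, 33), (p, w, 11, 40, 8, s, 33), (r, a, 38, 40, 3, c, 13), (r, a, 38, 40, 33, c, 13), (r, a, 38, 40, 37, c, 13), (r, a, 38, 40, 8, c, 13), (u, z, 29, 25, 10, m, 12), (u, z, 29, 25, 3, m, 12), (v, w, 7, 11, 26, s, 33)}.
Projecting to C, G, D, E (10 duplicate(s) eliminated): {(a, k, 40, c), (a, r, 40, c), (q, m, 26, s), (r, k, 11, s), (t, d, 11, n), (w, p, 40, s), (w, v, 11, s), (z, n, 26, m), (z, u, 25, m)}
σ[D ≤ 26]: keep tuples satisfying D ≤ 26 → {(q, m, 26, s), (r, k, 11, s), (t, d, 11, n), (w, v, 11, s), (z, n, 26, m), (z, u, 25, m)}
Projecting to D, C: {(11, r), (11, t), (11, w), (25, z), (26, q), (26, z)}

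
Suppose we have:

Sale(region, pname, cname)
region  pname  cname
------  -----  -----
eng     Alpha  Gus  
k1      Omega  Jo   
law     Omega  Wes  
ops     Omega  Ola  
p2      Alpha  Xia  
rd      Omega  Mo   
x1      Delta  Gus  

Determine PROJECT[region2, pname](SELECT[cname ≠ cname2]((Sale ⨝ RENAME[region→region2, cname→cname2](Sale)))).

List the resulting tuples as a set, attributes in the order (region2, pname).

{(eng, Alpha), (k1, Omega), (law, Omega), (ops, Omega), (p2, Alpha), (rd, Omega)}

ρ[region→region2, cname→cname2]: schema becomes (region2, pname, cname2); tuples unchanged.
Natural join on pname: {(eng, Alpha, Gus, eng, Gus), (eng, Alpha, Gus, p2, Xia), (k1, Omega, Jo, k1, Jo), (k1, Omega, Jo, law, Wes), (k1, Omega, Jo, ops, Ola), (k1, Omega, Jo, rd, Mo), (law, Omega, Wes, k1, Jo), (law, Omega, Wes, law, Wes), (law, Omega, Wes, ops, Ola), (law, Omega, Wes, rd, Mo), (ops, Omega, Ola, k1, Jo), (ops, Omega, Ola, law, Wes), (ops, Omega, Ola, ops, Ola), (ops, Omega, Ola, rd, Mo), (p2, Alpha, Xia, eng, Gus), (p2, Alpha, Xia, p2, Xia), (rd, Omega, Mo, k1, Jo), (rd, Omega, Mo, law, Wes), (rd, Omega, Mo, ops, Ola), (rd, Omega, Mo, rd, Mo), (x1, Delta, Gus, x1, Gus)}
Selection cname ≠ cname2: {(eng, Alpha, Gus, p2, Xia), (k1, Omega, Jo, law, Wes), (k1, Omega, Jo, ops, Ola), (k1, Omega, Jo, rd, Mo), (law, Omega, Wes, k1, Jo), (law, Omega, Wes, ops, Ola), (law, Omega, Wes, rd, Mo), (ops, Omega, Ola, k1, Jo), (ops, Omega, Ola, law, Wes), (ops, Omega, Ola, rd, Mo), (p2, Alpha, Xia, eng, Gus), (rd, Omega, Mo, k1, Jo), (rd, Omega, Mo, law, Wes), (rd, Omega, Mo, ops, Ola)}
Keep only column(s) region2, pname (8 duplicate(s) eliminated): {(eng, Alpha), (k1, Omega), (law, Omega), (ops, Omega), (p2, Alpha), (rd, Omega)}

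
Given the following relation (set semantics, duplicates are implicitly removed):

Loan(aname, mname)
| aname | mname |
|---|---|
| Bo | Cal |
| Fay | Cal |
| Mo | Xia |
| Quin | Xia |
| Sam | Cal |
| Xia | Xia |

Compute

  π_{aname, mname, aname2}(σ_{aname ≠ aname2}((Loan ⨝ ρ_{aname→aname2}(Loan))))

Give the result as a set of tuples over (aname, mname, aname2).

ρ[aname→aname2]: schema becomes (aname2, mname); tuples unchanged.
Natural join on mname: {(Bo, Cal, Bo), (Bo, Cal, Fay), (Bo, Cal, Sam), (Fay, Cal, Bo), (Fay, Cal, Fay), (Fay, Cal, Sam), (Mo, Xia, Mo), (Mo, Xia, Quin), (Mo, Xia, Xia), (Quin, Xia, Mo), (Quin, Xia, Quin), (Quin, Xia, Xia), (Sam, Cal, Bo), (Sam, Cal, Fay), (Sam, Cal, Sam), (Xia, Xia, Mo), (Xia, Xia, Quin), (Xia, Xia, Xia)}
Selection aname ≠ aname2: {(Bo, Cal, Fay), (Bo, Cal, Sam), (Fay, Cal, Bo), (Fay, Cal, Sam), (Mo, Xia, Quin), (Mo, Xia, Xia), (Quin, Xia, Mo), (Quin, Xia, Xia), (Sam, Cal, Bo), (Sam, Cal, Fay), (Xia, Xia, Mo), (Xia, Xia, Quin)}
π[aname, mname, aname2]: project onto (aname, mname, aname2) → {(Bo, Cal, Fay), (Bo, Cal, Sam), (Fay, Cal, Bo), (Fay, Cal, Sam), (Mo, Xia, Quin), (Mo, Xia, Xia), (Quin, Xia, Mo), (Quin, Xia, Xia), (Sam, Cal, Bo), (Sam, Cal, Fay), (Xia, Xia, Mo), (Xia, Xia, Quin)}

{(Bo, Cal, Fay), (Bo, Cal, Sam), (Fay, Cal, Bo), (Fay, Cal, Sam), (Mo, Xia, Quin), (Mo, Xia, Xia), (Quin, Xia, Mo), (Quin, Xia, Xia), (Sam, Cal, Bo), (Sam, Cal, Fay), (Xia, Xia, Mo), (Xia, Xia, Quin)}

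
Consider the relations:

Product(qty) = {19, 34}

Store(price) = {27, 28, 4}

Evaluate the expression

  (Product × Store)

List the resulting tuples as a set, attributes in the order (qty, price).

{(19, 27), (19, 28), (19, 4), (34, 27), (34, 28), (34, 4)}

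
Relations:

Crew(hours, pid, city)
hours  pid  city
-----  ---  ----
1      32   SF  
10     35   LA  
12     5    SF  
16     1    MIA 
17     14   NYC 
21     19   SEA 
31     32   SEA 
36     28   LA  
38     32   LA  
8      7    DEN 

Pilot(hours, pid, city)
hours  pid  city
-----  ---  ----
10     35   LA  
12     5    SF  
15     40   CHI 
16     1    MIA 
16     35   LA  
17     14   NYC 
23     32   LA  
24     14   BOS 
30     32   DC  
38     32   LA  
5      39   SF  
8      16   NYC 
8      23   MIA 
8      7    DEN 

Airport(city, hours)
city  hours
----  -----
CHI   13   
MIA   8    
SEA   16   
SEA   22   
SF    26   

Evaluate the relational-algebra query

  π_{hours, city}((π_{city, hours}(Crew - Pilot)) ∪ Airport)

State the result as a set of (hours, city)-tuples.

Difference: {(1, 32, SF), (10, 35, LA), (12, 5, SF), (16, 1, MIA), (17, 14, NYC), (21, 19, SEA), (31, 32, SEA), (36, 28, LA), (38, 32, LA), (8, 7, DEN)} with {(10, 35, LA), (12, 5, SF), (15, 40, CHI), (16, 1, MIA), (16, 35, LA), (17, 14, NYC), (23, 32, LA), (24, 14, BOS), (30, 32, DC), (38, 32, LA), (5, 39, SF), (8, 16, NYC), (8, 23, MIA), (8, 7, DEN)} → {(1, 32, SF), (21, 19, SEA), (31, 32, SEA), (36, 28, LA)}
Keep only column(s) city, hours: {(LA, 36), (SEA, 21), (SEA, 31), (SF, 1)}
Union: {(LA, 36), (SEA, 21), (SEA, 31), (SF, 1)} with {(CHI, 13), (MIA, 8), (SEA, 16), (SEA, 22), (SF, 26)} → {(CHI, 13), (LA, 36), (MIA, 8), (SEA, 16), (SEA, 21), (SEA, 22), (SEA, 31), (SF, 1), (SF, 26)}
Keep only column(s) hours, city: {(1, SF), (13, CHI), (16, SEA), (21, SEA), (22, SEA), (26, SF), (31, SEA), (36, LA), (8, MIA)}

{(1, SF), (13, CHI), (16, SEA), (21, SEA), (22, SEA), (26, SF), (31, SEA), (36, LA), (8, MIA)}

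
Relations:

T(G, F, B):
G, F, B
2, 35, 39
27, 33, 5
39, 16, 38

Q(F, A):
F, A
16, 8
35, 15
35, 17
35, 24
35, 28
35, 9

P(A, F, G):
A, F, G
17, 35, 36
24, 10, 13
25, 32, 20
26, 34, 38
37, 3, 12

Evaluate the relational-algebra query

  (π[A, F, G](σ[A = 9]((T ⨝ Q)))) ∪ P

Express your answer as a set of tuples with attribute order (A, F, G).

{(17, 35, 36), (24, 10, 13), (25, 32, 20), (26, 34, 38), (37, 3, 12), (9, 35, 2)}

Natural join on F: {(2, 35, 39, 15), (2, 35, 39, 17), (2, 35, 39, 24), (2, 35, 39, 28), (2, 35, 39, 9), (39, 16, 38, 8)}
σ[A = 9]: keep tuples satisfying A = 9 → {(2, 35, 39, 9)}
Projecting to A, F, G: {(9, 35, 2)}
Set union of the two operands is {(17, 35, 36), (24, 10, 13), (25, 32, 20), (26, 34, 38), (37, 3, 12), (9, 35, 2)}.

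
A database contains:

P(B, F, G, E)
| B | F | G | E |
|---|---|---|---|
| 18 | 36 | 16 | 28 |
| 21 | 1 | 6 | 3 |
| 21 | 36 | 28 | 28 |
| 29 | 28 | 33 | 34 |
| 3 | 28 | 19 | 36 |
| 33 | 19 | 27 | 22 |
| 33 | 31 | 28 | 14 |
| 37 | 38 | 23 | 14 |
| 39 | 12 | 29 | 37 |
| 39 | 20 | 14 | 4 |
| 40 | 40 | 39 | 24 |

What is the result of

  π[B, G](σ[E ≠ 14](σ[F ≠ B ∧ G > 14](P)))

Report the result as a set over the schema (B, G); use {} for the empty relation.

Apply σ_{F ≠ B ∧ G > 14}; surviving tuples: {(18, 36, 16, 28), (21, 36, 28, 28), (29, 28, 33, 34), (3, 28, 19, 36), (33, 19, 27, 22), (33, 31, 28, 14), (37, 38, 23, 14), (39, 12, 29, 37)}
Apply σ_{E ≠ 14}; surviving tuples: {(18, 36, 16, 28), (21, 36, 28, 28), (29, 28, 33, 34), (3, 28, 19, 36), (33, 19, 27, 22), (39, 12, 29, 37)}
Projecting to B, G: {(18, 16), (21, 28), (29, 33), (3, 19), (33, 27), (39, 29)}

{(18, 16), (21, 28), (29, 33), (3, 19), (33, 27), (39, 29)}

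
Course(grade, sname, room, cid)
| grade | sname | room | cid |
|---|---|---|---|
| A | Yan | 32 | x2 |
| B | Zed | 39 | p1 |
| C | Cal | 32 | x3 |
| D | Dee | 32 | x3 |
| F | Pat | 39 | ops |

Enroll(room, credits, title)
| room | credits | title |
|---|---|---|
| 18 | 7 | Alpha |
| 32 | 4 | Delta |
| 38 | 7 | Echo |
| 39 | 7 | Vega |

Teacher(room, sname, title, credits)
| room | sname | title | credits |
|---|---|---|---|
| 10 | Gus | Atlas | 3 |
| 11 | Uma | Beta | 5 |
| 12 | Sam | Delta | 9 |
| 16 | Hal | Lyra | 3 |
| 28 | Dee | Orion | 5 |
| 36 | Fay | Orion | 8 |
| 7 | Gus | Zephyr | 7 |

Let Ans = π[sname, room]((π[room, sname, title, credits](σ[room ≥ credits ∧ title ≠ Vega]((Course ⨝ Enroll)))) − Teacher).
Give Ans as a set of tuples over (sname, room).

Joining Course and Enroll on room yields {(A, Yan, 32, x2, 4, Delta), (B, Zed, 39, p1, 7, Vega), (C, Cal, 32, x3, 4, Delta), (D, Dee, 32, x3, 4, Delta), (F, Pat, 39, ops, 7, Vega)}.
Apply σ_{room ≥ credits ∧ title ≠ Vega}; surviving tuples: {(A, Yan, 32, x2, 4, Delta), (C, Cal, 32, x3, 4, Delta), (D, Dee, 32, x3, 4, Delta)}
Projecting to room, sname, title, credits: {(32, Cal, Delta, 4), (32, Dee, Delta, 4), (32, Yan, Delta, 4)}
Taking the difference: {(32, Cal, Delta, 4), (32, Dee, Delta, 4), (32, Yan, Delta, 4)}
Projecting to sname, room: {(Cal, 32), (Dee, 32), (Yan, 32)}

{(Cal, 32), (Dee, 32), (Yan, 32)}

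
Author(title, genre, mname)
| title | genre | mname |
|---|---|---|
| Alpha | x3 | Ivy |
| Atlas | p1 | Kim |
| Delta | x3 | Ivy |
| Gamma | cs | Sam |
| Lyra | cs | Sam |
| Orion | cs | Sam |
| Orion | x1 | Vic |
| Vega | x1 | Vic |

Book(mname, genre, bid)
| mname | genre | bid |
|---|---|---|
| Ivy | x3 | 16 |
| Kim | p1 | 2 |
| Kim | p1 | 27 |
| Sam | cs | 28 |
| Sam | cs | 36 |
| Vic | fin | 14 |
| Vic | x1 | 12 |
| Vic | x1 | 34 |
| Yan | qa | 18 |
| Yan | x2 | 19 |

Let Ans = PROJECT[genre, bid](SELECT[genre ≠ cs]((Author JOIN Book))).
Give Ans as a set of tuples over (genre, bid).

Joining Author and Book on genre, mname yields {(Alpha, x3, Ivy, 16), (Atlas, p1, Kim, 2), (Atlas, p1, Kim, 27), (Delta, x3, Ivy, 16), (Gamma, cs, Sam, 28), (Gamma, cs, Sam, 36), (Lyra, cs, Sam, 28), (Lyra, cs, Sam, 36), (Orion, cs, Sam, 28), (Orion, cs, Sam, 36), (Orion, x1, Vic, 12), (Orion, x1, Vic, 34), (Vega, x1, Vic, 12), (Vega, x1, Vic, 34)}.
Apply σ_{genre ≠ cs}; surviving tuples: {(Alpha, x3, Ivy, 16), (Atlas, p1, Kim, 2), (Atlas, p1, Kim, 27), (Delta, x3, Ivy, 16), (Orion, x1, Vic, 12), (Orion, x1, Vic, 34), (Vega, x1, Vic, 12), (Vega, x1, Vic, 34)}
Keep only column(s) genre, bid (3 duplicate(s) eliminated): {(p1, 2), (p1, 27), (x1, 12), (x1, 34), (x3, 16)}

{(p1, 2), (p1, 27), (x1, 12), (x1, 34), (x3, 16)}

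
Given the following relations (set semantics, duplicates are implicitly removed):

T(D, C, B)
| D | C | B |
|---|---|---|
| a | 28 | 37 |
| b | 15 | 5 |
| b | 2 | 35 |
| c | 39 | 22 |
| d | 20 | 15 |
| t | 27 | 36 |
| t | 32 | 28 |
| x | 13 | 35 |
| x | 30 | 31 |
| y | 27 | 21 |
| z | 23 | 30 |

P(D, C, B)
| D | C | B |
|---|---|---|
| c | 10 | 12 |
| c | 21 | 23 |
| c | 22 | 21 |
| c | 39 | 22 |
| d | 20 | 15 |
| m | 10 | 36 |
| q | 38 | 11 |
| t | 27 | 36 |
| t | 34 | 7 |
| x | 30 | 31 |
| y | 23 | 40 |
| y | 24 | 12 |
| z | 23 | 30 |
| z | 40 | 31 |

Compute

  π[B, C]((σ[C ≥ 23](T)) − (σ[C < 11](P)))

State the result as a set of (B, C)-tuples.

{(21, 27), (22, 39), (28, 32), (30, 23), (31, 30), (36, 27), (37, 28)}

Selection C ≥ 23: {(a, 28, 37), (c, 39, 22), (t, 27, 36), (t, 32, 28), (x, 30, 31), (y, 27, 21), (z, 23, 30)}
Selection C < 11: {(c, 10, 12), (m, 10, 36)}
Difference: {(a, 28, 37), (c, 39, 22), (t, 27, 36), (t, 32, 28), (x, 30, 31), (y, 27, 21), (z, 23, 30)} with {(c, 10, 12), (m, 10, 36)} → {(a, 28, 37), (c, 39, 22), (t, 27, 36), (t, 32, 28), (x, 30, 31), (y, 27, 21), (z, 23, 30)}
π[B, C]: project onto (B, C) → {(21, 27), (22, 39), (28, 32), (30, 23), (31, 30), (36, 27), (37, 28)}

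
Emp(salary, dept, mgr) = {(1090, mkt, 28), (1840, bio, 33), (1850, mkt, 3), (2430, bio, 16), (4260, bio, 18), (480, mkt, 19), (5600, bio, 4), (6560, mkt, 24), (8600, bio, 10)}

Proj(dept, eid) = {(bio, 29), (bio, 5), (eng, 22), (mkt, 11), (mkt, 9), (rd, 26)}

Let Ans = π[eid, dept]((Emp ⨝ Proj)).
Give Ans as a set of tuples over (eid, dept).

{(11, mkt), (29, bio), (5, bio), (9, mkt)}

Emp ⋈ Proj (natural join on dept): {(1090, mkt, 28, 11), (1090, mkt, 28, 9), (1840, bio, 33, 29), (1840, bio, 33, 5), (1850, mkt, 3, 11), (1850, mkt, 3, 9), (2430, bio, 16, 29), (2430, bio, 16, 5), (4260, bio, 18, 29), (4260, bio, 18, 5), (480, mkt, 19, 11), (480, mkt, 19, 9), (5600, bio, 4, 29), (5600, bio, 4, 5), (6560, mkt, 24, 11), (6560, mkt, 24, 9), (8600, bio, 10, 29), (8600, bio, 10, 5)}
π[eid, dept]: project onto (eid, dept) (14 duplicate(s) eliminated) → {(11, mkt), (29, bio), (5, bio), (9, mkt)}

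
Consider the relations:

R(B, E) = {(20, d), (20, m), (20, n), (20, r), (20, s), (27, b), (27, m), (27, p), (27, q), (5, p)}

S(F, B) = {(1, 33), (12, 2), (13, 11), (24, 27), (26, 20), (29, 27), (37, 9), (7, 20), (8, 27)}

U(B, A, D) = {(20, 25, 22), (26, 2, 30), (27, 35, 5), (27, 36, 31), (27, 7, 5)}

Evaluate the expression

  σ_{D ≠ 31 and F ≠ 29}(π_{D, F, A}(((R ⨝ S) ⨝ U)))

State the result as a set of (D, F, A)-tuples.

Natural join on B: {(20, d, 26), (20, d, 7), (20, m, 26), (20, m, 7), (20, n, 26), (20, n, 7), (20, r, 26), (20, r, 7), (20, s, 26), (20, s, 7), (27, b, 24), (27, b, 29), (27, b, 8), (27, m, 24), (27, m, 29), (27, m, 8), (27, p, 24), (27, p, 29), (27, p, 8), (27, q, 24), (27, q, 29), (27, q, 8)}
Natural join on B: {(20, d, 26, 25, 22), (20, d, 7, 25, 22), (20, m, 26, 25, 22), (20, m, 7, 25, 22), (20, n, 26, 25, 22), (20, n, 7, 25, 22), (20, r, 26, 25, 22), (20, r, 7, 25, 22), (20, s, 26, 25, 22), (20, s, 7, 25, 22), (27, b, 24, 35, 5), (27, b, 24, 36, 31), (27, b, 24, 7, 5), (27, b, 29, 35, 5), (27, b, 29, 36, 31), (27, b, 29, 7, 5), (27, b, 8, 35, 5), (27, b, 8, 36, 31), (27, b, 8, 7, 5), (27, m, 24, 35, 5), (27, m, 24, 36, 31), (27, m, 24, 7, 5), (27, m, 29, 35, 5), (27, m, 29, 36, 31), (27, m, 29, 7, 5), (27, m, 8, 35, 5), (27, m, 8, 36, 31), (27, m, 8, 7, 5), (27, p, 24, 35, 5), (27, p, 24, 36, 31), (27, p, 24, 7, 5), (27, p, 29, 35, 5), (27, p, 29, 36, 31), (27, p, 29, 7, 5), (27, p, 8, 35, 5), (27, p, 8, 36, 31), (27, p, 8, 7, 5), (27, q, 24, 35, 5), (27, q, 24, 36, 31), (27, q, 24, 7, 5), (27, q, 29, 35, 5), (27, q, 29, 36, 31), (27, q, 29, 7, 5), (27, q, 8, 35, 5), (27, q, 8, 36, 31), (27, q, 8, 7, 5)}
π_{D, F, A} gives {(22, 26, 25), (22, 7, 25), (31, 24, 36), (31, 29, 36), (31, 8, 36), (5, 24, 35), (5, 24, 7), (5, 29, 35), (5, 29, 7), (5, 8, 35), (5, 8, 7)} (35 duplicate(s) eliminated).
Apply σ_{D ≠ 31 and F ≠ 29}; surviving tuples: {(22, 26, 25), (22, 7, 25), (5, 24, 35), (5, 24, 7), (5, 8, 35), (5, 8, 7)}

{(22, 26, 25), (22, 7, 25), (5, 24, 35), (5, 24, 7), (5, 8, 35), (5, 8, 7)}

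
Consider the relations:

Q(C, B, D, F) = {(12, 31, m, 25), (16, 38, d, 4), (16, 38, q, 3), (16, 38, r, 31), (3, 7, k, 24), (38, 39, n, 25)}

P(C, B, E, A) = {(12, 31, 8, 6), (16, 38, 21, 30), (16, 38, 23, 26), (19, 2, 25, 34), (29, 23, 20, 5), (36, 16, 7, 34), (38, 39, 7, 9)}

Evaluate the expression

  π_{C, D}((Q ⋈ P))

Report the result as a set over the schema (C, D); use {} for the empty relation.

{(12, m), (16, d), (16, q), (16, r), (38, n)}

Q ⋈ P (natural join on C, B): {(12, 31, m, 25, 8, 6), (16, 38, d, 4, 21, 30), (16, 38, d, 4, 23, 26), (16, 38, q, 3, 21, 30), (16, 38, q, 3, 23, 26), (16, 38, r, 31, 21, 30), (16, 38, r, 31, 23, 26), (38, 39, n, 25, 7, 9)}
Projecting to C, D (3 duplicate(s) eliminated): {(12, m), (16, d), (16, q), (16, r), (38, n)}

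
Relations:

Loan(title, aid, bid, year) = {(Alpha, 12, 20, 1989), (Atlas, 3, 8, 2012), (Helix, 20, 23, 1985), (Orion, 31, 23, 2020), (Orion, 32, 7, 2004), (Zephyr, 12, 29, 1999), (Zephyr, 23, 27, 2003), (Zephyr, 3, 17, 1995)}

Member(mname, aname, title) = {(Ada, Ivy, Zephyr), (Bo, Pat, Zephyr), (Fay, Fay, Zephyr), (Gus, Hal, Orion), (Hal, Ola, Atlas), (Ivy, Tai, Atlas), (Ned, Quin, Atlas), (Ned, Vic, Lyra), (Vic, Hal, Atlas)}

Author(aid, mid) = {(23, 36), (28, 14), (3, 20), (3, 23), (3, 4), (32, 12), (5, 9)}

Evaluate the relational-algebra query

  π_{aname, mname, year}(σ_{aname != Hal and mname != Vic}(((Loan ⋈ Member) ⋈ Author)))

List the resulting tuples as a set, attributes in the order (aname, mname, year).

{(Fay, Fay, 1995), (Fay, Fay, 2003), (Ivy, Ada, 1995), (Ivy, Ada, 2003), (Ola, Hal, 2012), (Pat, Bo, 1995), (Pat, Bo, 2003), (Quin, Ned, 2012), (Tai, Ivy, 2012)}

Natural join on title: {(Atlas, 3, 8, 2012, Hal, Ola), (Atlas, 3, 8, 2012, Ivy, Tai), (Atlas, 3, 8, 2012, Ned, Quin), (Atlas, 3, 8, 2012, Vic, Hal), (Orion, 31, 23, 2020, Gus, Hal), (Orion, 32, 7, 2004, Gus, Hal), (Zephyr, 12, 29, 1999, Ada, Ivy), (Zephyr, 12, 29, 1999, Bo, Pat), (Zephyr, 12, 29, 1999, Fay, Fay), (Zephyr, 23, 27, 2003, Ada, Ivy), (Zephyr, 23, 27, 2003, Bo, Pat), (Zephyr, 23, 27, 2003, Fay, Fay), (Zephyr, 3, 17, 1995, Ada, Ivy), (Zephyr, 3, 17, 1995, Bo, Pat), (Zephyr, 3, 17, 1995, Fay, Fay)}
Natural join on aid: {(Atlas, 3, 8, 2012, Hal, Ola, 20), (Atlas, 3, 8, 2012, Hal, Ola, 23), (Atlas, 3, 8, 2012, Hal, Ola, 4), (Atlas, 3, 8, 2012, Ivy, Tai, 20), (Atlas, 3, 8, 2012, Ivy, Tai, 23), (Atlas, 3, 8, 2012, Ivy, Tai, 4), (Atlas, 3, 8, 2012, Ned, Quin, 20), (Atlas, 3, 8, 2012, Ned, Quin, 23), (Atlas, 3, 8, 2012, Ned, Quin, 4), (Atlas, 3, 8, 2012, Vic, Hal, 20), (Atlas, 3, 8, 2012, Vic, Hal, 23), (Atlas, 3, 8, 2012, Vic, Hal, 4), (Orion, 32, 7, 2004, Gus, Hal, 12), (Zephyr, 23, 27, 2003, Ada, Ivy, 36), (Zephyr, 23, 27, 2003, Bo, Pat, 36), (Zephyr, 23, 27, 2003, Fay, Fay, 36), (Zephyr, 3, 17, 1995, Ada, Ivy, 20), (Zephyr, 3, 17, 1995, Ada, Ivy, 23), (Zephyr, 3, 17, 1995, Ada, Ivy, 4), (Zephyr, 3, 17, 1995, Bo, Pat, 20), (Zephyr, 3, 17, 1995, Bo, Pat, 23), (Zephyr, 3, 17, 1995, Bo, Pat, 4), (Zephyr, 3, 17, 1995, Fay, Fay, 20), (Zephyr, 3, 17, 1995, Fay, Fay, 23), (Zephyr, 3, 17, 1995, Fay, Fay, 4)}
Selection aname != Hal and mname != Vic: {(Atlas, 3, 8, 2012, Hal, Ola, 20), (Atlas, 3, 8, 2012, Hal, Ola, 23), (Atlas, 3, 8, 2012, Hal, Ola, 4), (Atlas, 3, 8, 2012, Ivy, Tai, 20), (Atlas, 3, 8, 2012, Ivy, Tai, 23), (Atlas, 3, 8, 2012, Ivy, Tai, 4), (Atlas, 3, 8, 2012, Ned, Quin, 20), (Atlas, 3, 8, 2012, Ned, Quin, 23), (Atlas, 3, 8, 2012, Ned, Quin, 4), (Zephyr, 23, 27, 2003, Ada, Ivy, 36), (Zephyr, 23, 27, 2003, Bo, Pat, 36), (Zephyr, 23, 27, 2003, Fay, Fay, 36), (Zephyr, 3, 17, 1995, Ada, Ivy, 20), (Zephyr, 3, 17, 1995, Ada, Ivy, 23), (Zephyr, 3, 17, 1995, Ada, Ivy, 4), (Zephyr, 3, 17, 1995, Bo, Pat, 20), (Zephyr, 3, 17, 1995, Bo, Pat, 23), (Zephyr, 3, 17, 1995, Bo, Pat, 4), (Zephyr, 3, 17, 1995, Fay, Fay, 20), (Zephyr, 3, 17, 1995, Fay, Fay, 23), (Zephyr, 3, 17, 1995, Fay, Fay, 4)}
π[aname, mname, year]: project onto (aname, mname, year) (12 duplicate(s) eliminated) → {(Fay, Fay, 1995), (Fay, Fay, 2003), (Ivy, Ada, 1995), (Ivy, Ada, 2003), (Ola, Hal, 2012), (Pat, Bo, 1995), (Pat, Bo, 2003), (Quin, Ned, 2012), (Tai, Ivy, 2012)}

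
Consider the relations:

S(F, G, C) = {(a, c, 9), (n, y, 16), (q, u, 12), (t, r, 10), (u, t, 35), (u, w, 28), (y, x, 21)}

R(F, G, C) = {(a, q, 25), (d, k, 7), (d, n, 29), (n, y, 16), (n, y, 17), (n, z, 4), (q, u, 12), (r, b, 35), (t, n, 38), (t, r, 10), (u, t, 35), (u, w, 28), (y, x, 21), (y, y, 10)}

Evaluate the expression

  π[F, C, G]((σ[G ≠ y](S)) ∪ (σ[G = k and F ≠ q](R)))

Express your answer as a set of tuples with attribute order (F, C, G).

{(a, 9, c), (d, 7, k), (q, 12, u), (t, 10, r), (u, 28, w), (u, 35, t), (y, 21, x)}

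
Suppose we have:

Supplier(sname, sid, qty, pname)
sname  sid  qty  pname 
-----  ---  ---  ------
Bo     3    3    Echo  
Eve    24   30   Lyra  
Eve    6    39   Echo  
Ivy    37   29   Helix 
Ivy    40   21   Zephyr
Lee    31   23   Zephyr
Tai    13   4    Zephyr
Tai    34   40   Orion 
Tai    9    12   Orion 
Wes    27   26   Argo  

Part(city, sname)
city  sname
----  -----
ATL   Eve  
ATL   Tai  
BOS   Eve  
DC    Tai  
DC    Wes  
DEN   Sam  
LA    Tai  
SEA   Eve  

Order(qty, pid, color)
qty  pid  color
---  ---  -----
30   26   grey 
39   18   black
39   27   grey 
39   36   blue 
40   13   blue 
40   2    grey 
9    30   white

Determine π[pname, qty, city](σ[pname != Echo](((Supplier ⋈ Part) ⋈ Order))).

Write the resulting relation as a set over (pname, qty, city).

{(Lyra, 30, ATL), (Lyra, 30, BOS), (Lyra, 30, SEA), (Orion, 40, ATL), (Orion, 40, DC), (Orion, 40, LA)}

Supplier ⋈ Part (natural join on sname): {(Eve, 24, 30, Lyra, ATL), (Eve, 24, 30, Lyra, BOS), (Eve, 24, 30, Lyra, SEA), (Eve, 6, 39, Echo, ATL), (Eve, 6, 39, Echo, BOS), (Eve, 6, 39, Echo, SEA), (Tai, 13, 4, Zephyr, ATL), (Tai, 13, 4, Zephyr, DC), (Tai, 13, 4, Zephyr, LA), (Tai, 34, 40, Orion, ATL), (Tai, 34, 40, Orion, DC), (Tai, 34, 40, Orion, LA), (Tai, 9, 12, Orion, ATL), (Tai, 9, 12, Orion, DC), (Tai, 9, 12, Orion, LA), (Wes, 27, 26, Argo, DC)}
(Supplier ⋈ Part) ⋈ Order (natural join on qty): {(Eve, 24, 30, Lyra, ATL, 26, grey), (Eve, 24, 30, Lyra, BOS, 26, grey), (Eve, 24, 30, Lyra, SEA, 26, grey), (Eve, 6, 39, Echo, ATL, 18, black), (Eve, 6, 39, Echo, ATL, 27, grey), (Eve, 6, 39, Echo, ATL, 36, blue), (Eve, 6, 39, Echo, BOS, 18, black), (Eve, 6, 39, Echo, BOS, 27, grey), (Eve, 6, 39, Echo, BOS, 36, blue), (Eve, 6, 39, Echo, SEA, 18, black), (Eve, 6, 39, Echo, SEA, 27, grey), (Eve, 6, 39, Echo, SEA, 36, blue), (Tai, 34, 40, Orion, ATL, 13, blue), (Tai, 34, 40, Orion, ATL, 2, grey), (Tai, 34, 40, Orion, DC, 13, blue), (Tai, 34, 40, Orion, DC, 2, grey), (Tai, 34, 40, Orion, LA, 13, blue), (Tai, 34, 40, Orion, LA, 2, grey)}
Apply σ_{pname != Echo}; surviving tuples: {(Eve, 24, 30, Lyra, ATL, 26, grey), (Eve, 24, 30, Lyra, BOS, 26, grey), (Eve, 24, 30, Lyra, SEA, 26, grey), (Tai, 34, 40, Orion, ATL, 13, blue), (Tai, 34, 40, Orion, ATL, 2, grey), (Tai, 34, 40, Orion, DC, 13, blue), (Tai, 34, 40, Orion, DC, 2, grey), (Tai, 34, 40, Orion, LA, 13, blue), (Tai, 34, 40, Orion, LA, 2, grey)}
Projecting to pname, qty, city (3 duplicate(s) eliminated): {(Lyra, 30, ATL), (Lyra, 30, BOS), (Lyra, 30, SEA), (Orion, 40, ATL), (Orion, 40, DC), (Orion, 40, LA)}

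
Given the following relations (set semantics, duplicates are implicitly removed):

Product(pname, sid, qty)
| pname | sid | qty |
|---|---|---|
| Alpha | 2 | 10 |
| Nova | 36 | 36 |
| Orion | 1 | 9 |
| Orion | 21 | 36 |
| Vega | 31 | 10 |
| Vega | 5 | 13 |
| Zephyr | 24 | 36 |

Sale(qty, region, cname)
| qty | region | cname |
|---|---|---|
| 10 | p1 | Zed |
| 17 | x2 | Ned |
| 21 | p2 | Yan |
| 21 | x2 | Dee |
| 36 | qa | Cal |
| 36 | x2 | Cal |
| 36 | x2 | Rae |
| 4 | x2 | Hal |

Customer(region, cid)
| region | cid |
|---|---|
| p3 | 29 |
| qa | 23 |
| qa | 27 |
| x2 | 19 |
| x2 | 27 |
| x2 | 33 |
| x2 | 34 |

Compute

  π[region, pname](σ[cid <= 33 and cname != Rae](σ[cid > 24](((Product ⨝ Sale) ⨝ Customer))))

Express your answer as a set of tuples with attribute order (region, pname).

Product ⋈ Sale (natural join on qty): {(Alpha, 2, 10, p1, Zed), (Nova, 36, 36, qa, Cal), (Nova, 36, 36, x2, Cal), (Nova, 36, 36, x2, Rae), (Orion, 21, 36, qa, Cal), (Orion, 21, 36, x2, Cal), (Orion, 21, 36, x2, Rae), (Vega, 31, 10, p1, Zed), (Zephyr, 24, 36, qa, Cal), (Zephyr, 24, 36, x2, Cal), (Zephyr, 24, 36, x2, Rae)}
(Product ⨝ Sale) ⋈ Customer (natural join on region): {(Nova, 36, 36, qa, Cal, 23), (Nova, 36, 36, qa, Cal, 27), (Nova, 36, 36, x2, Cal, 19), (Nova, 36, 36, x2, Cal, 27), (Nova, 36, 36, x2, Cal, 33), (Nova, 36, 36, x2, Cal, 34), (Nova, 36, 36, x2, Rae, 19), (Nova, 36, 36, x2, Rae, 27), (Nova, 36, 36, x2, Rae, 33), (Nova, 36, 36, x2, Rae, 34), (Orion, 21, 36, qa, Cal, 23), (Orion, 21, 36, qa, Cal, 27), (Orion, 21, 36, x2, Cal, 19), (Orion, 21, 36, x2, Cal, 27), (Orion, 21, 36, x2, Cal, 33), (Orion, 21, 36, x2, Cal, 34), (Orion, 21, 36, x2, Rae, 19), (Orion, 21, 36, x2, Rae, 27), (Orion, 21, 36, x2, Rae, 33), (Orion, 21, 36, x2, Rae, 34), (Zephyr, 24, 36, qa, Cal, 23), (Zephyr, 24, 36, qa, Cal, 27), (Zephyr, 24, 36, x2, Cal, 19), (Zephyr, 24, 36, x2, Cal, 27), (Zephyr, 24, 36, x2, Cal, 33), (Zephyr, 24, 36, x2, Cal, 34), (Zephyr, 24, 36, x2, Rae, 19), (Zephyr, 24, 36, x2, Rae, 27), (Zephyr, 24, 36, x2, Rae, 33), (Zephyr, 24, 36, x2, Rae, 34)}
Apply σ_{cid > 24}; surviving tuples: {(Nova, 36, 36, qa, Cal, 27), (Nova, 36, 36, x2, Cal, 27), (Nova, 36, 36, x2, Cal, 33), (Nova, 36, 36, x2, Cal, 34), (Nova, 36, 36, x2, Rae, 27), (Nova, 36, 36, x2, Rae, 33), (Nova, 36, 36, x2, Rae, 34), (Orion, 21, 36, qa, Cal, 27), (Orion, 21, 36, x2, Cal, 27), (Orion, 21, 36, x2, Cal, 33), (Orion, 21, 36, x2, Cal, 34), (Orion, 21, 36, x2, Rae, 27), (Orion, 21, 36, x2, Rae, 33), (Orion, 21, 36, x2, Rae, 34), (Zephyr, 24, 36, qa, Cal, 27), (Zephyr, 24, 36, x2, Cal, 27), (Zephyr, 24, 36, x2, Cal, 33), (Zephyr, 24, 36, x2, Cal, 34), (Zephyr, 24, 36, x2, Rae, 27), (Zephyr, 24, 36, x2, Rae, 33), (Zephyr, 24, 36, x2, Rae, 34)}
Apply σ_{cid <= 33 and cname != Rae}; surviving tuples: {(Nova, 36, 36, qa, Cal, 27), (Nova, 36, 36, x2, Cal, 27), (Nova, 36, 36, x2, Cal, 33), (Orion, 21, 36, qa, Cal, 27), (Orion, 21, 36, x2, Cal, 27), (Orion, 21, 36, x2, Cal, 33), (Zephyr, 24, 36, qa, Cal, 27), (Zephyr, 24, 36, x2, Cal, 27), (Zephyr, 24, 36, x2, Cal, 33)}
π_{region, pname} gives {(qa, Nova), (qa, Orion), (qa, Zephyr), (x2, Nova), (x2, Orion), (x2, Zephyr)} (3 duplicate(s) eliminated).

{(qa, Nova), (qa, Orion), (qa, Zephyr), (x2, Nova), (x2, Orion), (x2, Zephyr)}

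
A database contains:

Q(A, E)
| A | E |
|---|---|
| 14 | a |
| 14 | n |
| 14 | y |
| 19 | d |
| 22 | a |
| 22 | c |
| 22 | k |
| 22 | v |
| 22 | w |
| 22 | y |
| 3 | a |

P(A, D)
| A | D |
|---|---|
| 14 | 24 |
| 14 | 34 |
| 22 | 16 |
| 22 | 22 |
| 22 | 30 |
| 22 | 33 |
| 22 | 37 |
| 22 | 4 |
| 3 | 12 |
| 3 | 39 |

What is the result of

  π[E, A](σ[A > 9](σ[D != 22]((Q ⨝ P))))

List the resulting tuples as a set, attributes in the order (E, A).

{(a, 14), (a, 22), (c, 22), (k, 22), (n, 14), (v, 22), (w, 22), (y, 14), (y, 22)}

Q ⋈ P (natural join on A): {(14, a, 24), (14, a, 34), (14, n, 24), (14, n, 34), (14, y, 24), (14, y, 34), (22, a, 16), (22, a, 22), (22, a, 30), (22, a, 33), (22, a, 37), (22, a, 4), (22, c, 16), (22, c, 22), (22, c, 30), (22, c, 33), (22, c, 37), (22, c, 4), (22, k, 16), (22, k, 22), (22, k, 30), (22, k, 33), (22, k, 37), (22, k, 4), (22, v, 16), (22, v, 22), (22, v, 30), (22, v, 33), (22, v, 37), (22, v, 4), (22, w, 16), (22, w, 22), (22, w, 30), (22, w, 33), (22, w, 37), (22, w, 4), (22, y, 16), (22, y, 22), (22, y, 30), (22, y, 33), (22, y, 37), (22, y, 4), (3, a, 12), (3, a, 39)}
Filtering on D != 22 leaves {(14, a, 24), (14, a, 34), (14, n, 24), (14, n, 34), (14, y, 24), (14, y, 34), (22, a, 16), (22, a, 30), (22, a, 33), (22, a, 37), (22, a, 4), (22, c, 16), (22, c, 30), (22, c, 33), (22, c, 37), (22, c, 4), (22, k, 16), (22, k, 30), (22, k, 33), (22, k, 37), (22, k, 4), (22, v, 16), (22, v, 30), (22, v, 33), (22, v, 37), (22, v, 4), (22, w, 16), (22, w, 30), (22, w, 33), (22, w, 37), (22, w, 4), (22, y, 16), (22, y, 30), (22, y, 33), (22, y, 37), (22, y, 4), (3, a, 12), (3, a, 39)}.
Filtering on A > 9 leaves {(14, a, 24), (14, a, 34), (14, n, 24), (14, n, 34), (14, y, 24), (14, y, 34), (22, a, 16), (22, a, 30), (22, a, 33), (22, a, 37), (22, a, 4), (22, c, 16), (22, c, 30), (22, c, 33), (22, c, 37), (22, c, 4), (22, k, 16), (22, k, 30), (22, k, 33), (22, k, 37), (22, k, 4), (22, v, 16), (22, v, 30), (22, v, 33), (22, v, 37), (22, v, 4), (22, w, 16), (22, w, 30), (22, w, 33), (22, w, 37), (22, w, 4), (22, y, 16), (22, y, 30), (22, y, 33), (22, y, 37), (22, y, 4)}.
π_{E, A} gives {(a, 14), (a, 22), (c, 22), (k, 22), (n, 14), (v, 22), (w, 22), (y, 14), (y, 22)} (27 duplicate(s) eliminated).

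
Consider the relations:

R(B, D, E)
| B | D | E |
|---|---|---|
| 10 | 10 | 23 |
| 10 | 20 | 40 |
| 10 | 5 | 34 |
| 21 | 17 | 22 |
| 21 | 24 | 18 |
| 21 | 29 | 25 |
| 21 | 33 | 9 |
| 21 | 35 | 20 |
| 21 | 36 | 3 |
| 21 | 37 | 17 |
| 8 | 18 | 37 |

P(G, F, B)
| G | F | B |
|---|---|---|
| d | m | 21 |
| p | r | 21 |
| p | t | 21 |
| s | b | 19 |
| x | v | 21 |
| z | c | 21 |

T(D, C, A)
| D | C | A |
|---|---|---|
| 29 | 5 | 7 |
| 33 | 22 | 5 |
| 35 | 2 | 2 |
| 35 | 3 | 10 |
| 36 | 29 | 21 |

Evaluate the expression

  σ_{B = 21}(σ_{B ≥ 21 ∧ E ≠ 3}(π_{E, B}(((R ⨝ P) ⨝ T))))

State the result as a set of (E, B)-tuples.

{(20, 21), (25, 21), (9, 21)}

R ⋈ P (natural join on B): {(21, 17, 22, d, m), (21, 17, 22, p, r), (21, 17, 22, p, t), (21, 17, 22, x, v), (21, 17, 22, z, c), (21, 24, 18, d, m), (21, 24, 18, p, r), (21, 24, 18, p, t), (21, 24, 18, x, v), (21, 24, 18, z, c), (21, 29, 25, d, m), (21, 29, 25, p, r), (21, 29, 25, p, t), (21, 29, 25, x, v), (21, 29, 25, z, c), (21, 33, 9, d, m), (21, 33, 9, p, r), (21, 33, 9, p, t), (21, 33, 9, x, v), (21, 33, 9, z, c), (21, 35, 20, d, m), (21, 35, 20, p, r), (21, 35, 20, p, t), (21, 35, 20, x, v), (21, 35, 20, z, c), (21, 36, 3, d, m), (21, 36, 3, p, r), (21, 36, 3, p, t), (21, 36, 3, x, v), (21, 36, 3, z, c), (21, 37, 17, d, m), (21, 37, 17, p, r), (21, 37, 17, p, t), (21, 37, 17, x, v), (21, 37, 17, z, c)}
(R ⨝ P) ⋈ T (natural join on D): {(21, 29, 25, d, m, 5, 7), (21, 29, 25, p, r, 5, 7), (21, 29, 25, p, t, 5, 7), (21, 29, 25, x, v, 5, 7), (21, 29, 25, z, c, 5, 7), (21, 33, 9, d, m, 22, 5), (21, 33, 9, p, r, 22, 5), (21, 33, 9, p, t, 22, 5), (21, 33, 9, x, v, 22, 5), (21, 33, 9, z, c, 22, 5), (21, 35, 20, d, m, 2, 2), (21, 35, 20, d, m, 3, 10), (21, 35, 20, p, r, 2, 2), (21, 35, 20, p, r, 3, 10), (21, 35, 20, p, t, 2, 2), (21, 35, 20, p, t, 3, 10), (21, 35, 20, x, v, 2, 2), (21, 35, 20, x, v, 3, 10), (21, 35, 20, z, c, 2, 2), (21, 35, 20, z, c, 3, 10), (21, 36, 3, d, m, 29, 21), (21, 36, 3, p, r, 29, 21), (21, 36, 3, p, t, 29, 21), (21, 36, 3, x, v, 29, 21), (21, 36, 3, z, c, 29, 21)}
π_{E, B} gives {(20, 21), (25, 21), (3, 21), (9, 21)} (21 duplicate(s) eliminated).
Apply σ_{B ≥ 21 ∧ E ≠ 3}; surviving tuples: {(20, 21), (25, 21), (9, 21)}
Apply σ_{B = 21}; surviving tuples: {(20, 21), (25, 21), (9, 21)}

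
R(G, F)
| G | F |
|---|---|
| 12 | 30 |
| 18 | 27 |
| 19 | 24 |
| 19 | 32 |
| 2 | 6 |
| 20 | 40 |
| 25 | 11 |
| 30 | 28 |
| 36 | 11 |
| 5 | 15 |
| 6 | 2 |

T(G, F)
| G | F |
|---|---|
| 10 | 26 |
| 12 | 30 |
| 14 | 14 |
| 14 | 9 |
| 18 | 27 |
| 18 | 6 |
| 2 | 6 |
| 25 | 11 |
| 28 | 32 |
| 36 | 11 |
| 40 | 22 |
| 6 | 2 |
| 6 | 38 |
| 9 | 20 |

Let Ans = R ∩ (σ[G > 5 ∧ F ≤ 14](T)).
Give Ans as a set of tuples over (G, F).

{(25, 11), (36, 11), (6, 2)}

Filtering on G > 5 ∧ F ≤ 14 leaves {(14, 14), (14, 9), (18, 6), (25, 11), (36, 11), (6, 2)}.
Set intersection of the two operands is {(25, 11), (36, 11), (6, 2)}.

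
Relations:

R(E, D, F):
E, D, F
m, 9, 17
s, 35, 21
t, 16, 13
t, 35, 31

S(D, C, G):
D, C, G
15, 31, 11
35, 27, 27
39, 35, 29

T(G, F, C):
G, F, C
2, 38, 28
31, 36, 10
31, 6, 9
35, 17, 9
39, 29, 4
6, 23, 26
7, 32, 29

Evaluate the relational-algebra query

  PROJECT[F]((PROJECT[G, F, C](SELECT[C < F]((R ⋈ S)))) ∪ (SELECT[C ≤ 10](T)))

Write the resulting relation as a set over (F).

{17, 29, 31, 36, 6}

Natural join on D: {(s, 35, 21, 27, 27), (t, 35, 31, 27, 27)}
Selection C < F: {(t, 35, 31, 27, 27)}
Keep only column(s) G, F, C: {(27, 31, 27)}
Selection C ≤ 10: {(31, 36, 10), (31, 6, 9), (35, 17, 9), (39, 29, 4)}
Set union of the two operands is {(27, 31, 27), (31, 36, 10), (31, 6, 9), (35, 17, 9), (39, 29, 4)}.
Keep only column(s) F: {17, 29, 31, 36, 6}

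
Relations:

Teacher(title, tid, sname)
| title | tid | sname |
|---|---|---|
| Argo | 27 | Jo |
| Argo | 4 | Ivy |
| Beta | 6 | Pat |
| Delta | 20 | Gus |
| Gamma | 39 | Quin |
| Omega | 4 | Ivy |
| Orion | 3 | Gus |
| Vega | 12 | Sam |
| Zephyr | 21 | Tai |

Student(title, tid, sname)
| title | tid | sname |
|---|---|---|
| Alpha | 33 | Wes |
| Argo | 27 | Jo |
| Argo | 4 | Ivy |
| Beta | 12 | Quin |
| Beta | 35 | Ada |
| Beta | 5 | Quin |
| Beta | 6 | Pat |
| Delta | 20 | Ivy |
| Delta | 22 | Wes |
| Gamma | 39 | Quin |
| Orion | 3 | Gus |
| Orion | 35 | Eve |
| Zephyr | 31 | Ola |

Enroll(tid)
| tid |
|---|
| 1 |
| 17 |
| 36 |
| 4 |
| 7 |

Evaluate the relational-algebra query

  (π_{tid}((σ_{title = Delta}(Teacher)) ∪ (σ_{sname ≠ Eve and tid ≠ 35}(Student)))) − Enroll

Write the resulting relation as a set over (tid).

Selection title = Delta: {(Delta, 20, Gus)}
Selection sname ≠ Eve and tid ≠ 35: {(Alpha, 33, Wes), (Argo, 27, Jo), (Argo, 4, Ivy), (Beta, 12, Quin), (Beta, 5, Quin), (Beta, 6, Pat), (Delta, 20, Ivy), (Delta, 22, Wes), (Gamma, 39, Quin), (Orion, 3, Gus), (Zephyr, 31, Ola)}
Taking the union: {(Alpha, 33, Wes), (Argo, 27, Jo), (Argo, 4, Ivy), (Beta, 12, Quin), (Beta, 5, Quin), (Beta, 6, Pat), (Delta, 20, Gus), (Delta, 20, Ivy), (Delta, 22, Wes), (Gamma, 39, Quin), (Orion, 3, Gus), (Zephyr, 31, Ola)}
π[tid]: project onto (tid) (1 duplicate(s) eliminated) → {12, 20, 22, 27, 3, 31, 33, 39, 4, 5, 6}
Taking the difference: {12, 20, 22, 27, 3, 31, 33, 39, 5, 6}

{12, 20, 22, 27, 3, 31, 33, 39, 5, 6}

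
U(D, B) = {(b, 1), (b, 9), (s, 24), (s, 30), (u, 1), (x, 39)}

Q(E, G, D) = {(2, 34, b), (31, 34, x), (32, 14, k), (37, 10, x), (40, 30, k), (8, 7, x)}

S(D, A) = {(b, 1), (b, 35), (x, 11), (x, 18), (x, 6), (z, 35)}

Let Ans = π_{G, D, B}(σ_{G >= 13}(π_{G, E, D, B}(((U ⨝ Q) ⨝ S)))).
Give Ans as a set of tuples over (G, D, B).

{(34, b, 1), (34, b, 9), (34, x, 39)}

Joining U and Q on D yields {(b, 1, 2, 34), (b, 9, 2, 34), (x, 39, 31, 34), (x, 39, 37, 10), (x, 39, 8, 7)}.
Joining (U ⨝ Q) and S on D yields {(b, 1, 2, 34, 1), (b, 1, 2, 34, 35), (b, 9, 2, 34, 1), (b, 9, 2, 34, 35), (x, 39, 31, 34, 11), (x, 39, 31, 34, 18), (x, 39, 31, 34, 6), (x, 39, 37, 10, 11), (x, 39, 37, 10, 18), (x, 39, 37, 10, 6), (x, 39, 8, 7, 11), (x, 39, 8, 7, 18), (x, 39, 8, 7, 6)}.
Projecting to G, E, D, B (8 duplicate(s) eliminated): {(10, 37, x, 39), (34, 2, b, 1), (34, 2, b, 9), (34, 31, x, 39), (7, 8, x, 39)}
Filtering on G >= 13 leaves {(34, 2, b, 1), (34, 2, b, 9), (34, 31, x, 39)}.
Projecting to G, D, B: {(34, b, 1), (34, b, 9), (34, x, 39)}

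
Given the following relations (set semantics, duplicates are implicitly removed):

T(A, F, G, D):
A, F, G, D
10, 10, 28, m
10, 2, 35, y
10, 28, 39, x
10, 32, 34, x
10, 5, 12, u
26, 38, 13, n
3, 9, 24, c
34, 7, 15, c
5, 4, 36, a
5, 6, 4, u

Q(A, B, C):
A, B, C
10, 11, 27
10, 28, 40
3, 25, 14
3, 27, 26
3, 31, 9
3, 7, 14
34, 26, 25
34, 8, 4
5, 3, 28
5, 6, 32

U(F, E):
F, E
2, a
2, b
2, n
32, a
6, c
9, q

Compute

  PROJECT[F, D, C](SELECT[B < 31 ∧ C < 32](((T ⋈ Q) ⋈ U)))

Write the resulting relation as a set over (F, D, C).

{(2, y, 27), (32, x, 27), (6, u, 28), (9, c, 14), (9, c, 26)}

Joining T and Q on A yields {(10, 10, 28, m, 11, 27), (10, 10, 28, m, 28, 40), (10, 2, 35, y, 11, 27), (10, 2, 35, y, 28, 40), (10, 28, 39, x, 11, 27), (10, 28, 39, x, 28, 40), (10, 32, 34, x, 11, 27), (10, 32, 34, x, 28, 40), (10, 5, 12, u, 11, 27), (10, 5, 12, u, 28, 40), (3, 9, 24, c, 25, 14), (3, 9, 24, c, 27, 26), (3, 9, 24, c, 31, 9), (3, 9, 24, c, 7, 14), (34, 7, 15, c, 26, 25), (34, 7, 15, c, 8, 4), (5, 4, 36, a, 3, 28), (5, 4, 36, a, 6, 32), (5, 6, 4, u, 3, 28), (5, 6, 4, u, 6, 32)}.
Joining (T ⋈ Q) and U on F yields {(10, 2, 35, y, 11, 27, a), (10, 2, 35, y, 11, 27, b), (10, 2, 35, y, 11, 27, n), (10, 2, 35, y, 28, 40, a), (10, 2, 35, y, 28, 40, b), (10, 2, 35, y, 28, 40, n), (10, 32, 34, x, 11, 27, a), (10, 32, 34, x, 28, 40, a), (3, 9, 24, c, 25, 14, q), (3, 9, 24, c, 27, 26, q), (3, 9, 24, c, 31, 9, q), (3, 9, 24, c, 7, 14, q), (5, 6, 4, u, 3, 28, c), (5, 6, 4, u, 6, 32, c)}.
Apply σ_{B < 31 ∧ C < 32}; surviving tuples: {(10, 2, 35, y, 11, 27, a), (10, 2, 35, y, 11, 27, b), (10, 2, 35, y, 11, 27, n), (10, 32, 34, x, 11, 27, a), (3, 9, 24, c, 25, 14, q), (3, 9, 24, c, 27, 26, q), (3, 9, 24, c, 7, 14, q), (5, 6, 4, u, 3, 28, c)}
π[F, D, C]: project onto (F, D, C) (3 duplicate(s) eliminated) → {(2, y, 27), (32, x, 27), (6, u, 28), (9, c, 14), (9, c, 26)}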